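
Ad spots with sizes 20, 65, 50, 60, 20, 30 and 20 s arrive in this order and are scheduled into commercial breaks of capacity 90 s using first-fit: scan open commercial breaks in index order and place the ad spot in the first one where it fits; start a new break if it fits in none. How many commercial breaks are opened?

3

  20 → break 1 (new)  [load 20/90]
  65 → break 1  [load 85/90]
  50 → break 2 (new)  [load 50/90]
  60 → break 3 (new)  [load 60/90]
  20 → break 2  [load 70/90]
  30 → break 3  [load 90/90]
  20 → break 2  [load 90/90]
3 commercial breaks opened.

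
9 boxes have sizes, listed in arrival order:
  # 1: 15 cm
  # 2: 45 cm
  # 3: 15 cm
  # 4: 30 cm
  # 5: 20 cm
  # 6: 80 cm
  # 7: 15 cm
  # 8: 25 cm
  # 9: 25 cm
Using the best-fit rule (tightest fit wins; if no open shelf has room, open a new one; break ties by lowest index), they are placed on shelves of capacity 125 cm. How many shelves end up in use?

3

  15 → shelf 1 (new)  [load 15/125]
  45 → shelf 1  [load 60/125]
  15 → shelf 1  [load 75/125]
  30 → shelf 1  [load 105/125]
  20 → shelf 1  [load 125/125]
  80 → shelf 2 (new)  [load 80/125]
  15 → shelf 2  [load 95/125]
  25 → shelf 2  [load 120/125]
  25 → shelf 3 (new)  [load 25/125]
3 shelves opened.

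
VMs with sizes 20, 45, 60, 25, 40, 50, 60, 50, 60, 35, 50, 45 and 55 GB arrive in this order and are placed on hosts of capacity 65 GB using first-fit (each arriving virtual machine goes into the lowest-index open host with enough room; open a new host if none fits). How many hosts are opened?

  20 → host 1 (new)  [load 20/65]
  45 → host 1  [load 65/65]
  60 → host 2 (new)  [load 60/65]
  25 → host 3 (new)  [load 25/65]
  40 → host 3  [load 65/65]
  50 → host 4 (new)  [load 50/65]
  60 → host 5 (new)  [load 60/65]
  50 → host 6 (new)  [load 50/65]
  60 → host 7 (new)  [load 60/65]
  35 → host 8 (new)  [load 35/65]
  50 → host 9 (new)  [load 50/65]
  45 → host 10 (new)  [load 45/65]
  55 → host 11 (new)  [load 55/65]
11 hosts opened.

11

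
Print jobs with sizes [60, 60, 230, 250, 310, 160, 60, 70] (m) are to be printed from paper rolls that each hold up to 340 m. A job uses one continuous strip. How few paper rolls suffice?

Total = 310 + 250 + 230 + 160 + 70 + 60 + 60 + 60 = 1200 m.
Lower bound: ⌈1200/340⌉ = 4 paper rolls.
A packing using 4 paper rolls:
  roll 1: 310 = 310
  roll 2: 250 + 70 = 320
  roll 3: 230 + 60 = 290
  roll 4: 160 + 60 + 60 = 280
This matches the lower bound, so 4 is optimal.

4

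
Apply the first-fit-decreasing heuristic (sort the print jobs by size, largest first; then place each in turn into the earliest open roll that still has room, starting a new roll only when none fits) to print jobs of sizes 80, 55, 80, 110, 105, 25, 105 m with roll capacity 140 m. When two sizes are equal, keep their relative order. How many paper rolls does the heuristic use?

5

Sorted descending: 110, 105, 105, 80, 80, 55, 25.
  110 → roll 1 (new)  [load 110/140]
  105 → roll 2 (new)  [load 105/140]
  105 → roll 3 (new)  [load 105/140]
  80 → roll 4 (new)  [load 80/140]
  80 → roll 5 (new)  [load 80/140]
  55 → roll 4  [load 135/140]
  25 → roll 1  [load 135/140]
5 paper rolls opened.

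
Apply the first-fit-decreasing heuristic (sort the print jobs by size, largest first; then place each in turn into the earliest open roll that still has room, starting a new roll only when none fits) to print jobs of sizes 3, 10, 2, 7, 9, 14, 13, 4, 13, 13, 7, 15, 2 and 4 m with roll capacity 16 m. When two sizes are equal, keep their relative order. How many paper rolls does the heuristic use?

8

Sorted descending: 15, 14, 13, 13, 13, 10, 9, 7, 7, 4, 4, 3, 2, 2.
  15 → roll 1 (new)  [load 15/16]
  14 → roll 2 (new)  [load 14/16]
  13 → roll 3 (new)  [load 13/16]
  13 → roll 4 (new)  [load 13/16]
  13 → roll 5 (new)  [load 13/16]
  10 → roll 6 (new)  [load 10/16]
  9 → roll 7 (new)  [load 9/16]
  7 → roll 7  [load 16/16]
  7 → roll 8 (new)  [load 7/16]
  4 → roll 6  [load 14/16]
  4 → roll 8  [load 11/16]
  3 → roll 3  [load 16/16]
  2 → roll 2  [load 16/16]
  2 → roll 4  [load 15/16]
8 paper rolls opened.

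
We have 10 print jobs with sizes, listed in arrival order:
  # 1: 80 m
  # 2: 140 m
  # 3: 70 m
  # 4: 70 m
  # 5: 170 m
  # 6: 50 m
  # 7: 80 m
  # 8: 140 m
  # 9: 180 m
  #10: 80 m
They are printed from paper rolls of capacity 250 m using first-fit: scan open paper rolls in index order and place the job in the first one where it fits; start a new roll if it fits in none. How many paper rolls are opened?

  80 → roll 1 (new)  [load 80/250]
  140 → roll 1  [load 220/250]
  70 → roll 2 (new)  [load 70/250]
  70 → roll 2  [load 140/250]
  170 → roll 3 (new)  [load 170/250]
  50 → roll 2  [load 190/250]
  80 → roll 3  [load 250/250]
  140 → roll 4 (new)  [load 140/250]
  180 → roll 5 (new)  [load 180/250]
  80 → roll 4  [load 220/250]
5 paper rolls opened.

5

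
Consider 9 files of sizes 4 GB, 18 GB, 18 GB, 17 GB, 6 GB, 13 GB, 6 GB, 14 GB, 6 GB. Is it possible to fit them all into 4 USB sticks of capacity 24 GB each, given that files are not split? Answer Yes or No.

No

Total = 102 GB; ⌈102/24⌉ = 5.
At least 5 USB sticks are required, but only 4 are allowed.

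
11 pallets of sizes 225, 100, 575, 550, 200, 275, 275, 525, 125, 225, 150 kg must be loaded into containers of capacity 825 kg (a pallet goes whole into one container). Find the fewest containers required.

Total = 575 + 550 + 525 + 275 + 275 + 225 + 225 + 200 + 150 + 125 + 100 = 3225 kg.
Lower bound: ⌈3225/825⌉ = 4 containers.
A packing using 4 containers:
  container 1: 575 + 225 = 800
  container 2: 550 + 275 = 825
  container 3: 525 + 275 = 800
  container 4: 225 + 200 + 150 + 125 + 100 = 800
This matches the lower bound, so 4 is optimal.

4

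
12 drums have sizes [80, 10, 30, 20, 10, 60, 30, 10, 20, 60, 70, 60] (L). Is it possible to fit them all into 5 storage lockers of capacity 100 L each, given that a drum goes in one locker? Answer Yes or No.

Yes

A valid assignment using 5 storage lockers:
  locker 1: 80 + 20 = 100
  locker 2: 70 + 30 = 100
  locker 3: 60 + 30 + 10 = 100
  locker 4: 60 + 20 + 10 + 10 = 100
  locker 5: 60 = 60
Every load is within 100 L, so 5 storage lockers suffice.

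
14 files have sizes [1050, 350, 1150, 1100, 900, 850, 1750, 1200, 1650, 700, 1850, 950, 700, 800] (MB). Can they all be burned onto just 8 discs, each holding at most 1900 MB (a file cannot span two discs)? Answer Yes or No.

No

Total = 15000 MB; ⌈15000/1900⌉ = 8.
The bound of 8 does not rule out 8, but exhaustive search shows no assignment into 8 discs of capacity 1900 MB exists — the minimum is 9.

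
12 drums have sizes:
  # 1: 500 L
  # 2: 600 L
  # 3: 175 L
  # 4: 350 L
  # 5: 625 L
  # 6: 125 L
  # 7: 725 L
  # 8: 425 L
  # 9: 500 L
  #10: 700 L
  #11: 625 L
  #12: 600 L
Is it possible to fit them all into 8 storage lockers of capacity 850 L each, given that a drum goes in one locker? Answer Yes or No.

No

Total = 5950 L; ⌈5950/850⌉ = 7.
8 drums each exceed half the capacity and cannot share a locker, forcing at least 8 storage lockers.
The bound of 8 does not rule out 8, but exhaustive search shows no assignment into 8 storage lockers of capacity 850 L exists — the minimum is 9.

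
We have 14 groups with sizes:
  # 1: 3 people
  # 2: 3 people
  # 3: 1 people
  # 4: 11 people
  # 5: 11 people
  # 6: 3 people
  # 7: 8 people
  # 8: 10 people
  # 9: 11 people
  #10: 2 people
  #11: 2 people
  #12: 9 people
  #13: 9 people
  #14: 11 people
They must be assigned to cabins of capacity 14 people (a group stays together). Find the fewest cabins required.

8

Total = 11 + 11 + 11 + 11 + 10 + 9 + 9 + 8 + 3 + 3 + 3 + 2 + 2 + 1 = 94 people.
Lower bound: ⌈94/14⌉ = 7 cabins.
Also, 8 groups each exceed 7 people, and no two of those can share a cabin, so at least 8 cabins are needed.
A packing using 8 cabins:
  cabin 1: 11 + 3 = 14
  cabin 2: 11 + 3 = 14
  cabin 3: 11 + 3 = 14
  cabin 4: 11 + 2 + 1 = 14
  cabin 5: 10 + 2 = 12
  cabin 6: 9 = 9
  cabin 7: 9 = 9
  cabin 8: 8 = 8
This matches the lower bound, so 8 is optimal.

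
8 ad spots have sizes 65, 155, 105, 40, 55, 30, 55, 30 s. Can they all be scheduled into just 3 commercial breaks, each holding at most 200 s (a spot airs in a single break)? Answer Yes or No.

Yes

A valid assignment using 3 commercial breaks:
  break 1: 155 + 40 = 195
  break 2: 105 + 65 + 30 = 200
  break 3: 55 + 55 + 30 = 140
Every load is within 200 s, so 3 commercial breaks suffice.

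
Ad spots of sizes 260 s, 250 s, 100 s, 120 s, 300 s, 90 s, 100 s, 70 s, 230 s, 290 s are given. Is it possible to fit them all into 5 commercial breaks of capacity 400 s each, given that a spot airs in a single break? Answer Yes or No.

Yes

A valid assignment using 5 commercial breaks:
  break 1: 300 + 100 = 400
  break 2: 290 + 100 = 390
  break 3: 260 + 120 = 380
  break 4: 250 + 90 = 340
  break 5: 230 + 70 = 300
Every load is within 400 s, so 5 commercial breaks suffice.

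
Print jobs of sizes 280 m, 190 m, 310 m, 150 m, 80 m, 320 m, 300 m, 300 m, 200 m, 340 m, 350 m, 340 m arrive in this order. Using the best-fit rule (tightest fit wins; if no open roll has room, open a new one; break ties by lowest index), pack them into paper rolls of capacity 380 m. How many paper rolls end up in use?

10

  280 → roll 1 (new)  [load 280/380]
  190 → roll 2 (new)  [load 190/380]
  310 → roll 3 (new)  [load 310/380]
  150 → roll 2  [load 340/380]
  80 → roll 1  [load 360/380]
  320 → roll 4 (new)  [load 320/380]
  300 → roll 5 (new)  [load 300/380]
  300 → roll 6 (new)  [load 300/380]
  200 → roll 7 (new)  [load 200/380]
  340 → roll 8 (new)  [load 340/380]
  350 → roll 9 (new)  [load 350/380]
  340 → roll 10 (new)  [load 340/380]
10 paper rolls opened.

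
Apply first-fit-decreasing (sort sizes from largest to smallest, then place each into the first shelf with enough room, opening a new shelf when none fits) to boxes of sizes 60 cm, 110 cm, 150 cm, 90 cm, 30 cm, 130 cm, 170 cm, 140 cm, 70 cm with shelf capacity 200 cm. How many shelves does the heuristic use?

5

Sorted descending: 170, 150, 140, 130, 110, 90, 70, 60, 30.
  170 → shelf 1 (new)  [load 170/200]
  150 → shelf 2 (new)  [load 150/200]
  140 → shelf 3 (new)  [load 140/200]
  130 → shelf 4 (new)  [load 130/200]
  110 → shelf 5 (new)  [load 110/200]
  90 → shelf 5  [load 200/200]
  70 → shelf 4  [load 200/200]
  60 → shelf 3  [load 200/200]
  30 → shelf 1  [load 200/200]
5 shelves opened.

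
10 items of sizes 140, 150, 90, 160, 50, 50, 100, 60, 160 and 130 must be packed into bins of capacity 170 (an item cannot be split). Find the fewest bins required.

Total = 160 + 160 + 150 + 140 + 130 + 100 + 90 + 60 + 50 + 50 = 1090.
Lower bound: ⌈1090/170⌉ = 7 bins.
A packing using 8 bins:
  bin 1: 160 = 160
  bin 2: 160 = 160
  bin 3: 150 = 150
  bin 4: 140 = 140
  bin 5: 130 = 130
  bin 6: 100 + 60 = 160
  bin 7: 90 + 50 = 140
  bin 8: 50 = 50
No arrangement into 7 bins stays within capacity, so 8 is optimal.

8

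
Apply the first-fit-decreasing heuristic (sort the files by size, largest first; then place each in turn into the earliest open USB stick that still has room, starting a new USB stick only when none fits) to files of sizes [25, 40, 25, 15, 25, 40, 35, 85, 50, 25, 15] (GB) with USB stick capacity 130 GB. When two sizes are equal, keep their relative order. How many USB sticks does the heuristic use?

Sorted descending: 85, 50, 40, 40, 35, 25, 25, 25, 25, 15, 15.
  85 → USB stick 1 (new)  [load 85/130]
  50 → USB stick 2 (new)  [load 50/130]
  40 → USB stick 1  [load 125/130]
  40 → USB stick 2  [load 90/130]
  35 → USB stick 2  [load 125/130]
  25 → USB stick 3 (new)  [load 25/130]
  25 → USB stick 3  [load 50/130]
  25 → USB stick 3  [load 75/130]
  25 → USB stick 3  [load 100/130]
  15 → USB stick 3  [load 115/130]
  15 → USB stick 3  [load 130/130]
3 USB sticks opened.

3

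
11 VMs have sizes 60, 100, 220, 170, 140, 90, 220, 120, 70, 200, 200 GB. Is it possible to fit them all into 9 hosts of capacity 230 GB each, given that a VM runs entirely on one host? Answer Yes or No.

Yes

A valid assignment using 8 hosts:
  host 1: 220 = 220
  host 2: 220 = 220
  host 3: 200 = 200
  host 4: 200 = 200
  host 5: 170 + 60 = 230
  host 6: 140 + 90 = 230
  host 7: 120 + 100 = 220
  host 8: 70 = 70
That uses only 8 ≤ 9, so 9 hosts are enough.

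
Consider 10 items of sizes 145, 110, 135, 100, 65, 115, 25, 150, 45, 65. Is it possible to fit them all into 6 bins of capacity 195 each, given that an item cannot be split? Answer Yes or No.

Yes

A valid assignment using 6 bins:
  bin 1: 150 + 45 = 195
  bin 2: 145 + 25 = 170
  bin 3: 135 = 135
  bin 4: 115 + 65 = 180
  bin 5: 110 + 65 = 175
  bin 6: 100 = 100
Every load is within 195, so 6 bins suffice.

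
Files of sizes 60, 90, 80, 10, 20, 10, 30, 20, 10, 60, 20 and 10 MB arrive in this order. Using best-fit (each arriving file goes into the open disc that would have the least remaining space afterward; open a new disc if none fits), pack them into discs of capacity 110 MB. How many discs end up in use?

4

  60 → disc 1 (new)  [load 60/110]
  90 → disc 2 (new)  [load 90/110]
  80 → disc 3 (new)  [load 80/110]
  10 → disc 2  [load 100/110]
  20 → disc 3  [load 100/110]
  10 → disc 2  [load 110/110]
  30 → disc 1  [load 90/110]
  20 → disc 1  [load 110/110]
  10 → disc 3  [load 110/110]
  60 → disc 4 (new)  [load 60/110]
  20 → disc 4  [load 80/110]
  10 → disc 4  [load 90/110]
4 discs opened.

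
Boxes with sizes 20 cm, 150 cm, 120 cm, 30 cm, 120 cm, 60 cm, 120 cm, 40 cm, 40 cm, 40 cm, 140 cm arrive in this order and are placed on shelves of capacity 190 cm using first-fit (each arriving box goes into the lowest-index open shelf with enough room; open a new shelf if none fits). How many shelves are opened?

  20 → shelf 1 (new)  [load 20/190]
  150 → shelf 1  [load 170/190]
  120 → shelf 2 (new)  [load 120/190]
  30 → shelf 2  [load 150/190]
  120 → shelf 3 (new)  [load 120/190]
  60 → shelf 3  [load 180/190]
  120 → shelf 4 (new)  [load 120/190]
  40 → shelf 2  [load 190/190]
  40 → shelf 4  [load 160/190]
  40 → shelf 5 (new)  [load 40/190]
  140 → shelf 5  [load 180/190]
5 shelves opened.

5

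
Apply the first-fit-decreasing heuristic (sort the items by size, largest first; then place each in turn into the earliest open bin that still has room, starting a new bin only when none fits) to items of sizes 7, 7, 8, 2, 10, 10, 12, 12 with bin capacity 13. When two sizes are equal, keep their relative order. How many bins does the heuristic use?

Sorted descending: 12, 12, 10, 10, 8, 7, 7, 2.
  12 → bin 1 (new)  [load 12/13]
  12 → bin 2 (new)  [load 12/13]
  10 → bin 3 (new)  [load 10/13]
  10 → bin 4 (new)  [load 10/13]
  8 → bin 5 (new)  [load 8/13]
  7 → bin 6 (new)  [load 7/13]
  7 → bin 7 (new)  [load 7/13]
  2 → bin 3  [load 12/13]
7 bins opened.

7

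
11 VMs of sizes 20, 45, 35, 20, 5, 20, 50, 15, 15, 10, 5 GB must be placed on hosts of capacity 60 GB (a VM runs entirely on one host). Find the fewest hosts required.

Total = 50 + 45 + 35 + 20 + 20 + 20 + 15 + 15 + 10 + 5 + 5 = 240 GB.
Lower bound: ⌈240/60⌉ = 4 hosts.
A packing using 4 hosts:
  host 1: 50 + 10 = 60
  host 2: 45 + 15 = 60
  host 3: 35 + 20 + 5 = 60
  host 4: 20 + 20 + 15 + 5 = 60
This matches the lower bound, so 4 is optimal.

4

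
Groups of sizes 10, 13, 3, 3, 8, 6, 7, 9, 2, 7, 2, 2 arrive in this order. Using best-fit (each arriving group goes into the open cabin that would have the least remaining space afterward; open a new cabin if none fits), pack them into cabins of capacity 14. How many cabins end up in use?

  10 → cabin 1 (new)  [load 10/14]
  13 → cabin 2 (new)  [load 13/14]
  3 → cabin 1  [load 13/14]
  3 → cabin 3 (new)  [load 3/14]
  8 → cabin 3  [load 11/14]
  6 → cabin 4 (new)  [load 6/14]
  7 → cabin 4  [load 13/14]
  9 → cabin 5 (new)  [load 9/14]
  2 → cabin 3  [load 13/14]
  7 → cabin 6 (new)  [load 7/14]
  2 → cabin 5  [load 11/14]
  2 → cabin 5  [load 13/14]
6 cabins opened.

6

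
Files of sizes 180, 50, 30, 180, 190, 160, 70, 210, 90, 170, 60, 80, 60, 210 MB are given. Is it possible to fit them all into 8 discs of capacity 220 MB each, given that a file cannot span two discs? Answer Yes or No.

Total = 1740 MB; ⌈1740/220⌉ = 8.
The bound of 8 does not rule out 8, but exhaustive search shows no assignment into 8 discs of capacity 220 MB exists — the minimum is 9.

No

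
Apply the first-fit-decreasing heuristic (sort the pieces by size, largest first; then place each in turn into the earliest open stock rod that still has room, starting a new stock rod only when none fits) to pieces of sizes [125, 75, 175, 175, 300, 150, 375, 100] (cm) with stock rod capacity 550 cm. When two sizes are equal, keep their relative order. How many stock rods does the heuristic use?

Sorted descending: 375, 300, 175, 175, 150, 125, 100, 75.
  375 → stock rod 1 (new)  [load 375/550]
  300 → stock rod 2 (new)  [load 300/550]
  175 → stock rod 1  [load 550/550]
  175 → stock rod 2  [load 475/550]
  150 → stock rod 3 (new)  [load 150/550]
  125 → stock rod 3  [load 275/550]
  100 → stock rod 3  [load 375/550]
  75 → stock rod 2  [load 550/550]
3 stock rods opened.

3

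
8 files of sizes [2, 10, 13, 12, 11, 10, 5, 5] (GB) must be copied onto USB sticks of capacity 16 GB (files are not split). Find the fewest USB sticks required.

5

Total = 13 + 12 + 11 + 10 + 10 + 5 + 5 + 2 = 68 GB.
Lower bound: ⌈68/16⌉ = 5 USB sticks.
A packing using 5 USB sticks:
  USB stick 1: 13 + 2 = 15
  USB stick 2: 12 = 12
  USB stick 3: 11 + 5 = 16
  USB stick 4: 10 + 5 = 15
  USB stick 5: 10 = 10
This matches the lower bound, so 5 is optimal.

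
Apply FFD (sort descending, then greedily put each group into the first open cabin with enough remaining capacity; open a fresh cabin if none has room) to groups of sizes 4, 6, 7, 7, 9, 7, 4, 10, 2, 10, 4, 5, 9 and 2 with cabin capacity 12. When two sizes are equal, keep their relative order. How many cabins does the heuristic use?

8

Sorted descending: 10, 10, 9, 9, 7, 7, 7, 6, 5, 4, 4, 4, 2, 2.
  10 → cabin 1 (new)  [load 10/12]
  10 → cabin 2 (new)  [load 10/12]
  9 → cabin 3 (new)  [load 9/12]
  9 → cabin 4 (new)  [load 9/12]
  7 → cabin 5 (new)  [load 7/12]
  7 → cabin 6 (new)  [load 7/12]
  7 → cabin 7 (new)  [load 7/12]
  6 → cabin 8 (new)  [load 6/12]
  5 → cabin 5  [load 12/12]
  4 → cabin 6  [load 11/12]
  4 → cabin 7  [load 11/12]
  4 → cabin 8  [load 10/12]
  2 → cabin 1  [load 12/12]
  2 → cabin 2  [load 12/12]
8 cabins opened.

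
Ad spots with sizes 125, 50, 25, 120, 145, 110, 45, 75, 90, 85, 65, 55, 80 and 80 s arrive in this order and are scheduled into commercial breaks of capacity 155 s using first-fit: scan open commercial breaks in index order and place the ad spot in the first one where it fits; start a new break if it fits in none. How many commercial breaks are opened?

  125 → break 1 (new)  [load 125/155]
  50 → break 2 (new)  [load 50/155]
  25 → break 1  [load 150/155]
  120 → break 3 (new)  [load 120/155]
  145 → break 4 (new)  [load 145/155]
  110 → break 5 (new)  [load 110/155]
  45 → break 2  [load 95/155]
  75 → break 6 (new)  [load 75/155]
  90 → break 7 (new)  [load 90/155]
  85 → break 8 (new)  [load 85/155]
  65 → break 6  [load 140/155]
  55 → break 2  [load 150/155]
  80 → break 9 (new)  [load 80/155]
  80 → break 10 (new)  [load 80/155]
10 commercial breaks opened.

10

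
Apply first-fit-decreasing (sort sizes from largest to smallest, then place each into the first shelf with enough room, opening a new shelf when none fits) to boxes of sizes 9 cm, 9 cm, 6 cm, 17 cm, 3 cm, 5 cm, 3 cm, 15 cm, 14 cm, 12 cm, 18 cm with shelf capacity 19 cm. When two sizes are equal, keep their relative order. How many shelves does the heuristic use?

7

Sorted descending: 18, 17, 15, 14, 12, 9, 9, 6, 5, 3, 3.
  18 → shelf 1 (new)  [load 18/19]
  17 → shelf 2 (new)  [load 17/19]
  15 → shelf 3 (new)  [load 15/19]
  14 → shelf 4 (new)  [load 14/19]
  12 → shelf 5 (new)  [load 12/19]
  9 → shelf 6 (new)  [load 9/19]
  9 → shelf 6  [load 18/19]
  6 → shelf 5  [load 18/19]
  5 → shelf 4  [load 19/19]
  3 → shelf 3  [load 18/19]
  3 → shelf 7 (new)  [load 3/19]
7 shelves opened.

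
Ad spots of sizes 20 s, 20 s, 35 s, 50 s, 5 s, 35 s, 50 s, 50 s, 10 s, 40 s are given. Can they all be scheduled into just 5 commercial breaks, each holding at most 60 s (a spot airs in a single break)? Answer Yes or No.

No

Total = 315 s; ⌈315/60⌉ = 6.
At least 6 commercial breaks are required, but only 5 are allowed.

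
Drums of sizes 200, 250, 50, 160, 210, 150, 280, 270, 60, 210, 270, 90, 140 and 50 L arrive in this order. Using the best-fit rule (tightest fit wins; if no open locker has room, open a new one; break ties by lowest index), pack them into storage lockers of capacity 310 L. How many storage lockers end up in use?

9

  200 → locker 1 (new)  [load 200/310]
  250 → locker 2 (new)  [load 250/310]
  50 → locker 2  [load 300/310]
  160 → locker 3 (new)  [load 160/310]
  210 → locker 4 (new)  [load 210/310]
  150 → locker 3  [load 310/310]
  280 → locker 5 (new)  [load 280/310]
  270 → locker 6 (new)  [load 270/310]
  60 → locker 4  [load 270/310]
  210 → locker 7 (new)  [load 210/310]
  270 → locker 8 (new)  [load 270/310]
  90 → locker 7  [load 300/310]
  140 → locker 9 (new)  [load 140/310]
  50 → locker 1  [load 250/310]
9 storage lockers opened.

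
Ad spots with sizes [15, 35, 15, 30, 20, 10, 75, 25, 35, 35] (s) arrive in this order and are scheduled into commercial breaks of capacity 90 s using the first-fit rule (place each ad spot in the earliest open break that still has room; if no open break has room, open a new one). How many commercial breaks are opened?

4

  15 → break 1 (new)  [load 15/90]
  35 → break 1  [load 50/90]
  15 → break 1  [load 65/90]
  30 → break 2 (new)  [load 30/90]
  20 → break 1  [load 85/90]
  10 → break 2  [load 40/90]
  75 → break 3 (new)  [load 75/90]
  25 → break 2  [load 65/90]
  35 → break 4 (new)  [load 35/90]
  35 → break 4  [load 70/90]
4 commercial breaks opened.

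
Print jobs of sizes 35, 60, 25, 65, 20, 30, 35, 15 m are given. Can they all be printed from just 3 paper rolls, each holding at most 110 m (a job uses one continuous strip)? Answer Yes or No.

Yes

A valid assignment using 3 paper rolls:
  roll 1: 65 + 35 = 100
  roll 2: 60 + 35 + 15 = 110
  roll 3: 30 + 25 + 20 = 75
Every load is within 110 m, so 3 paper rolls suffice.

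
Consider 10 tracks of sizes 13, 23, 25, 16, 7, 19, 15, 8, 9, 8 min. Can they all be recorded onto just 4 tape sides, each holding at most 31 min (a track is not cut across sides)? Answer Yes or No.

Total = 143 min; ⌈143/31⌉ = 5.
At least 5 tape sides are required, but only 4 are allowed.

No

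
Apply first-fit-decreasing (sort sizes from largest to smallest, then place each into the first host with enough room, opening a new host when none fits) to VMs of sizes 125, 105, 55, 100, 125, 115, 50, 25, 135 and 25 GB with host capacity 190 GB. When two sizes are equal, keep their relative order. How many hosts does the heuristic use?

6

Sorted descending: 135, 125, 125, 115, 105, 100, 55, 50, 25, 25.
  135 → host 1 (new)  [load 135/190]
  125 → host 2 (new)  [load 125/190]
  125 → host 3 (new)  [load 125/190]
  115 → host 4 (new)  [load 115/190]
  105 → host 5 (new)  [load 105/190]
  100 → host 6 (new)  [load 100/190]
  55 → host 1  [load 190/190]
  50 → host 2  [load 175/190]
  25 → host 3  [load 150/190]
  25 → host 3  [load 175/190]
6 hosts opened.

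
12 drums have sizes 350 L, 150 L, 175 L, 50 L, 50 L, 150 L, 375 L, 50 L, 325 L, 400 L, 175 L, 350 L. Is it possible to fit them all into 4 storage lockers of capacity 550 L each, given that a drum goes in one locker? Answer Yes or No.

Total = 2600 L; ⌈2600/550⌉ = 5.
At least 5 storage lockers are required, but only 4 are allowed.

No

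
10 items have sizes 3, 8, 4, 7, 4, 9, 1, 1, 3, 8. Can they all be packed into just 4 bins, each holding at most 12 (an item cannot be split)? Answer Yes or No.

Yes

A valid assignment using 4 bins:
  bin 1: 9 + 3 = 12
  bin 2: 8 + 4 = 12
  bin 3: 8 + 4 = 12
  bin 4: 7 + 3 + 1 + 1 = 12
Every load is within 12, so 4 bins suffice.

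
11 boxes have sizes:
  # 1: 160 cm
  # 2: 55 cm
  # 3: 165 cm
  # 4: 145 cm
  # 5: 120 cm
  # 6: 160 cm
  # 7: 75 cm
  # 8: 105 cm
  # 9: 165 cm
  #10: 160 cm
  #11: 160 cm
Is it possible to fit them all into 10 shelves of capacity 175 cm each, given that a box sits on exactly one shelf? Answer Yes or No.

A valid assignment using 10 shelves:
  shelf 1: 165 = 165
  shelf 2: 165 = 165
  shelf 3: 160 = 160
  shelf 4: 160 = 160
  shelf 5: 160 = 160
  shelf 6: 160 = 160
  shelf 7: 145 = 145
  shelf 8: 120 + 55 = 175
  shelf 9: 105 = 105
  shelf 10: 75 = 75
Every load is within 175 cm, so 10 shelves suffice.

Yes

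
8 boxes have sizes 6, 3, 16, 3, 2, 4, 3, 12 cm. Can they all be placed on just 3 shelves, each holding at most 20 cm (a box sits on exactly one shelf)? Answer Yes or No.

Yes

A valid assignment using 3 shelves:
  shelf 1: 16 + 4 = 20
  shelf 2: 12 + 6 + 2 = 20
  shelf 3: 3 + 3 + 3 = 9
Every load is within 20 cm, so 3 shelves suffice.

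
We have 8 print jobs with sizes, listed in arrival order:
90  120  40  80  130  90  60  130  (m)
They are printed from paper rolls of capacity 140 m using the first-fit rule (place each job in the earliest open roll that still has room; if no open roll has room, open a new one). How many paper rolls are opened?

6

  90 → roll 1 (new)  [load 90/140]
  120 → roll 2 (new)  [load 120/140]
  40 → roll 1  [load 130/140]
  80 → roll 3 (new)  [load 80/140]
  130 → roll 4 (new)  [load 130/140]
  90 → roll 5 (new)  [load 90/140]
  60 → roll 3  [load 140/140]
  130 → roll 6 (new)  [load 130/140]
6 paper rolls opened.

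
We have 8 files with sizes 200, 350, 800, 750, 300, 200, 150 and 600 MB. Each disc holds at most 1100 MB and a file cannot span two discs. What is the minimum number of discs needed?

4

Total = 800 + 750 + 600 + 350 + 300 + 200 + 200 + 150 = 3350 MB.
Lower bound: ⌈3350/1100⌉ = 4 discs.
A packing using 4 discs:
  disc 1: 800 + 300 = 1100
  disc 2: 750 + 350 = 1100
  disc 3: 600 + 200 + 200 = 1000
  disc 4: 150 = 150
This matches the lower bound, so 4 is optimal.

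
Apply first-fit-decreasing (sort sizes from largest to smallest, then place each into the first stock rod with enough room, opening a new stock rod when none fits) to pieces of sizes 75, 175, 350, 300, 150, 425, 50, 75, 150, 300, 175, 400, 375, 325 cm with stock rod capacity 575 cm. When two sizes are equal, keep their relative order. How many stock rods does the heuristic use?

7

Sorted descending: 425, 400, 375, 350, 325, 300, 300, 175, 175, 150, 150, 75, 75, 50.
  425 → stock rod 1 (new)  [load 425/575]
  400 → stock rod 2 (new)  [load 400/575]
  375 → stock rod 3 (new)  [load 375/575]
  350 → stock rod 4 (new)  [load 350/575]
  325 → stock rod 5 (new)  [load 325/575]
  300 → stock rod 6 (new)  [load 300/575]
  300 → stock rod 7 (new)  [load 300/575]
  175 → stock rod 2  [load 575/575]
  175 → stock rod 3  [load 550/575]
  150 → stock rod 1  [load 575/575]
  150 → stock rod 4  [load 500/575]
  75 → stock rod 4  [load 575/575]
  75 → stock rod 5  [load 400/575]
  50 → stock rod 5  [load 450/575]
7 stock rods opened.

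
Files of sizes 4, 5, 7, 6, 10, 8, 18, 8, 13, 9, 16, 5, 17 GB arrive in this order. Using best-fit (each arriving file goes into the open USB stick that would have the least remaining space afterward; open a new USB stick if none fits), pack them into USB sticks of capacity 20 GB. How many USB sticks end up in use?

  4 → USB stick 1 (new)  [load 4/20]
  5 → USB stick 1  [load 9/20]
  7 → USB stick 1  [load 16/20]
  6 → USB stick 2 (new)  [load 6/20]
  10 → USB stick 2  [load 16/20]
  8 → USB stick 3 (new)  [load 8/20]
  18 → USB stick 4 (new)  [load 18/20]
  8 → USB stick 3  [load 16/20]
  13 → USB stick 5 (new)  [load 13/20]
  9 → USB stick 6 (new)  [load 9/20]
  16 → USB stick 7 (new)  [load 16/20]
  5 → USB stick 5  [load 18/20]
  17 → USB stick 8 (new)  [load 17/20]
8 USB sticks opened.

8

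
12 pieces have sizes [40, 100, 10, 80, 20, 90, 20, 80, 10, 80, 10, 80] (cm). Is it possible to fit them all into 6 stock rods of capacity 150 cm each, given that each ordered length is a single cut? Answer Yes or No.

Yes

A valid assignment using 6 stock rods:
  stock rod 1: 100 + 40 + 10 = 150
  stock rod 2: 90 + 20 + 20 + 10 + 10 = 150
  stock rod 3: 80 = 80
  stock rod 4: 80 = 80
  stock rod 5: 80 = 80
  stock rod 6: 80 = 80
Every load is within 150 cm, so 6 stock rods suffice.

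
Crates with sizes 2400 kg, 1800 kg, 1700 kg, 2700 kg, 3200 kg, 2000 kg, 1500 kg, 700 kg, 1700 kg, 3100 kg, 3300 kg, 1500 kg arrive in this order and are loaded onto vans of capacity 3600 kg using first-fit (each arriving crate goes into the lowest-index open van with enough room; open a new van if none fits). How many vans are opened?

8

  2400 → van 1 (new)  [load 2400/3600]
  1800 → van 2 (new)  [load 1800/3600]
  1700 → van 2  [load 3500/3600]
  2700 → van 3 (new)  [load 2700/3600]
  3200 → van 4 (new)  [load 3200/3600]
  2000 → van 5 (new)  [load 2000/3600]
  1500 → van 5  [load 3500/3600]
  700 → van 1  [load 3100/3600]
  1700 → van 6 (new)  [load 1700/3600]
  3100 → van 7 (new)  [load 3100/3600]
  3300 → van 8 (new)  [load 3300/3600]
  1500 → van 6  [load 3200/3600]
8 vans opened.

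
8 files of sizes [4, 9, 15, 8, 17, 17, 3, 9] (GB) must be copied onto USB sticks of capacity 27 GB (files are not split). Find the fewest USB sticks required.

4

Total = 17 + 17 + 15 + 9 + 9 + 8 + 4 + 3 = 82 GB.
Lower bound: ⌈82/27⌉ = 4 USB sticks.
A packing using 4 USB sticks:
  USB stick 1: 17 + 9 = 26
  USB stick 2: 17 + 9 = 26
  USB stick 3: 15 + 8 + 4 = 27
  USB stick 4: 3 = 3
This matches the lower bound, so 4 is optimal.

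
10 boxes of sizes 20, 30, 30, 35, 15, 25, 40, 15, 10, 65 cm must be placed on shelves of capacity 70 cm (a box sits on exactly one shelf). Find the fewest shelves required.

5

Total = 65 + 40 + 35 + 30 + 30 + 25 + 20 + 15 + 15 + 10 = 285 cm.
Lower bound: ⌈285/70⌉ = 5 shelves.
A packing using 5 shelves:
  shelf 1: 65 = 65
  shelf 2: 40 + 30 = 70
  shelf 3: 35 + 30 = 65
  shelf 4: 25 + 20 + 15 + 10 = 70
  shelf 5: 15 = 15
This matches the lower bound, so 5 is optimal.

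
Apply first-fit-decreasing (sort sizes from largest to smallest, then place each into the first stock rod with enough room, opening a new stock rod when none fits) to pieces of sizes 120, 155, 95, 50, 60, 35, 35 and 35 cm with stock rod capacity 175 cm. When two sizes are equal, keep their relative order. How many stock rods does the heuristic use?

4

Sorted descending: 155, 120, 95, 60, 50, 35, 35, 35.
  155 → stock rod 1 (new)  [load 155/175]
  120 → stock rod 2 (new)  [load 120/175]
  95 → stock rod 3 (new)  [load 95/175]
  60 → stock rod 3  [load 155/175]
  50 → stock rod 2  [load 170/175]
  35 → stock rod 4 (new)  [load 35/175]
  35 → stock rod 4  [load 70/175]
  35 → stock rod 4  [load 105/175]
4 stock rods opened.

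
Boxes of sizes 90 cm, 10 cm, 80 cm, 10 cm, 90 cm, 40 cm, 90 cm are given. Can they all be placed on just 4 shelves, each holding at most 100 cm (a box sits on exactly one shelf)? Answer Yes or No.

No

Total = 410 cm; ⌈410/100⌉ = 5.
At least 5 shelves are required, but only 4 are allowed.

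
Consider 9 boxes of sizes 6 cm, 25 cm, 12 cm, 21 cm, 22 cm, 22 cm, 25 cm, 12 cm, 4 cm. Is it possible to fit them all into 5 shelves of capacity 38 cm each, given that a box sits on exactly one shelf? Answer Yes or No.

Yes

A valid assignment using 5 shelves:
  shelf 1: 25 + 12 = 37
  shelf 2: 25 + 12 = 37
  shelf 3: 22 + 6 + 4 = 32
  shelf 4: 22 = 22
  shelf 5: 21 = 21
Every load is within 38 cm, so 5 shelves suffice.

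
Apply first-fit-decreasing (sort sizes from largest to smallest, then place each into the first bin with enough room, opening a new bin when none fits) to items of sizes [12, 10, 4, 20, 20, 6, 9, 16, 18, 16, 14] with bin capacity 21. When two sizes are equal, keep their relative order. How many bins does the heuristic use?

Sorted descending: 20, 20, 18, 16, 16, 14, 12, 10, 9, 6, 4.
  20 → bin 1 (new)  [load 20/21]
  20 → bin 2 (new)  [load 20/21]
  18 → bin 3 (new)  [load 18/21]
  16 → bin 4 (new)  [load 16/21]
  16 → bin 5 (new)  [load 16/21]
  14 → bin 6 (new)  [load 14/21]
  12 → bin 7 (new)  [load 12/21]
  10 → bin 8 (new)  [load 10/21]
  9 → bin 7  [load 21/21]
  6 → bin 6  [load 20/21]
  4 → bin 4  [load 20/21]
8 bins opened.

8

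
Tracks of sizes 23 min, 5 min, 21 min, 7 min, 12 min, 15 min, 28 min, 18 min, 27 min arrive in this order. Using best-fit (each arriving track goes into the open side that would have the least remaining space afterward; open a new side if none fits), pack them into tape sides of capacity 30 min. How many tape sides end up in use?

  23 → side 1 (new)  [load 23/30]
  5 → side 1  [load 28/30]
  21 → side 2 (new)  [load 21/30]
  7 → side 2  [load 28/30]
  12 → side 3 (new)  [load 12/30]
  15 → side 3  [load 27/30]
  28 → side 4 (new)  [load 28/30]
  18 → side 5 (new)  [load 18/30]
  27 → side 6 (new)  [load 27/30]
6 tape sides opened.

6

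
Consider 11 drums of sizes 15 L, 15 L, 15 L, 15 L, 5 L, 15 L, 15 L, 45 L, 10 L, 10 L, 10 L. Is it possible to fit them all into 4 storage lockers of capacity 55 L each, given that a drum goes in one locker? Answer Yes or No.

A valid assignment using 4 storage lockers:
  locker 1: 45 + 10 = 55
  locker 2: 15 + 15 + 15 + 10 = 55
  locker 3: 15 + 15 + 15 + 10 = 55
  locker 4: 5 = 5
Every load is within 55 L, so 4 storage lockers suffice.

Yes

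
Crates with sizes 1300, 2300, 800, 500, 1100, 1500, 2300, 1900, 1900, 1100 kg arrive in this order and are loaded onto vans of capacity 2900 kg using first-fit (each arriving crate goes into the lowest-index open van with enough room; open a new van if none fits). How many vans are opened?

7

  1300 → van 1 (new)  [load 1300/2900]
  2300 → van 2 (new)  [load 2300/2900]
  800 → van 1  [load 2100/2900]
  500 → van 1  [load 2600/2900]
  1100 → van 3 (new)  [load 1100/2900]
  1500 → van 3  [load 2600/2900]
  2300 → van 4 (new)  [load 2300/2900]
  1900 → van 5 (new)  [load 1900/2900]
  1900 → van 6 (new)  [load 1900/2900]
  1100 → van 7 (new)  [load 1100/2900]
7 vans opened.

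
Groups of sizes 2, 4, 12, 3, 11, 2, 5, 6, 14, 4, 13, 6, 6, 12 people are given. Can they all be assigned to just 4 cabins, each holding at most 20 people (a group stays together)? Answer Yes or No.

Total = 100 people; ⌈100/20⌉ = 5.
At least 5 cabins are required, but only 4 are allowed.

No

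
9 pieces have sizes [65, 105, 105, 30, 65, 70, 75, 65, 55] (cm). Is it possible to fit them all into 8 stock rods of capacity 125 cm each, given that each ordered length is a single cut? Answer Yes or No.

A valid assignment using 7 stock rods:
  stock rod 1: 105 = 105
  stock rod 2: 105 = 105
  stock rod 3: 75 + 30 = 105
  stock rod 4: 70 + 55 = 125
  stock rod 5: 65 = 65
  stock rod 6: 65 = 65
  stock rod 7: 65 = 65
That uses only 7 ≤ 8, so 8 stock rods are enough.

Yes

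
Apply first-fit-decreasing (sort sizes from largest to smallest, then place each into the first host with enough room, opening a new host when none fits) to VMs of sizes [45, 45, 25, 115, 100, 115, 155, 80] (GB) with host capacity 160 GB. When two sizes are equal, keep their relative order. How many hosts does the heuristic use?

Sorted descending: 155, 115, 115, 100, 80, 45, 45, 25.
  155 → host 1 (new)  [load 155/160]
  115 → host 2 (new)  [load 115/160]
  115 → host 3 (new)  [load 115/160]
  100 → host 4 (new)  [load 100/160]
  80 → host 5 (new)  [load 80/160]
  45 → host 2  [load 160/160]
  45 → host 3  [load 160/160]
  25 → host 4  [load 125/160]
5 hosts opened.

5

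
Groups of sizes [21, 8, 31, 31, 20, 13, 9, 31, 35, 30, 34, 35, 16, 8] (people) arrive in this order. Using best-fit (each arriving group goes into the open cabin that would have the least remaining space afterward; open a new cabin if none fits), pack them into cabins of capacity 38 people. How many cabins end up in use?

10

  21 → cabin 1 (new)  [load 21/38]
  8 → cabin 1  [load 29/38]
  31 → cabin 2 (new)  [load 31/38]
  31 → cabin 3 (new)  [load 31/38]
  20 → cabin 4 (new)  [load 20/38]
  13 → cabin 4  [load 33/38]
  9 → cabin 1  [load 38/38]
  31 → cabin 5 (new)  [load 31/38]
  35 → cabin 6 (new)  [load 35/38]
  30 → cabin 7 (new)  [load 30/38]
  34 → cabin 8 (new)  [load 34/38]
  35 → cabin 9 (new)  [load 35/38]
  16 → cabin 10 (new)  [load 16/38]
  8 → cabin 7  [load 38/38]
10 cabins opened.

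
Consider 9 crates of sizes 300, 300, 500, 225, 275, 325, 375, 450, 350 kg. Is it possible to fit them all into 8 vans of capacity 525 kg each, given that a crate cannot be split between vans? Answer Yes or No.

A valid assignment using 8 vans:
  van 1: 500 = 500
  van 2: 450 = 450
  van 3: 375 = 375
  van 4: 350 = 350
  van 5: 325 = 325
  van 6: 300 + 225 = 525
  van 7: 300 = 300
  van 8: 275 = 275
Every load is within 525 kg, so 8 vans suffice.

Yes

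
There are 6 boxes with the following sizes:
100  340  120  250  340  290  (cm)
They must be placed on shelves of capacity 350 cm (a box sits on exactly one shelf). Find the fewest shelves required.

5

Total = 340 + 340 + 290 + 250 + 120 + 100 = 1440 cm.
Lower bound: ⌈1440/350⌉ = 5 shelves.
A packing using 5 shelves:
  shelf 1: 340 = 340
  shelf 2: 340 = 340
  shelf 3: 290 = 290
  shelf 4: 250 + 100 = 350
  shelf 5: 120 = 120
This matches the lower bound, so 5 is optimal.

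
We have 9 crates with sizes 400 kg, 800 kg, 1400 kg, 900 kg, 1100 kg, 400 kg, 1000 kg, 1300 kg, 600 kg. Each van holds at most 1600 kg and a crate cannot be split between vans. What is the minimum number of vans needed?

6

Total = 1400 + 1300 + 1100 + 1000 + 900 + 800 + 600 + 400 + 400 = 7900 kg.
Lower bound: ⌈7900/1600⌉ = 5 vans.
A packing using 6 vans:
  van 1: 1400 = 1400
  van 2: 1300 = 1300
  van 3: 1100 + 400 = 1500
  van 4: 1000 + 600 = 1600
  van 5: 900 + 400 = 1300
  van 6: 800 = 800
No arrangement into 5 vans stays within capacity, so 6 is optimal.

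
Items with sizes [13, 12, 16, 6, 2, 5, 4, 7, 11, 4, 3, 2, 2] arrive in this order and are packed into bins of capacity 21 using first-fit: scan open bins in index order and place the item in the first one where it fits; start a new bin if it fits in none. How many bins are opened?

5

  13 → bin 1 (new)  [load 13/21]
  12 → bin 2 (new)  [load 12/21]
  16 → bin 3 (new)  [load 16/21]
  6 → bin 1  [load 19/21]
  2 → bin 1  [load 21/21]
  5 → bin 2  [load 17/21]
  4 → bin 2  [load 21/21]
  7 → bin 4 (new)  [load 7/21]
  11 → bin 4  [load 18/21]
  4 → bin 3  [load 20/21]
  3 → bin 4  [load 21/21]
  2 → bin 5 (new)  [load 2/21]
  2 → bin 5  [load 4/21]
5 bins opened.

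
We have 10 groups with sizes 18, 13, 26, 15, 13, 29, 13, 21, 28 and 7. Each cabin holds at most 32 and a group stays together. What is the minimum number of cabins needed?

7

Total = 29 + 28 + 26 + 21 + 18 + 15 + 13 + 13 + 13 + 7 = 183.
Lower bound: ⌈183/32⌉ = 6 cabins.
A packing using 7 cabins:
  cabin 1: 29 = 29
  cabin 2: 28 = 28
  cabin 3: 26 = 26
  cabin 4: 21 + 7 = 28
  cabin 5: 18 + 13 = 31
  cabin 6: 15 + 13 = 28
  cabin 7: 13 = 13
No arrangement into 6 cabins stays within capacity, so 7 is optimal.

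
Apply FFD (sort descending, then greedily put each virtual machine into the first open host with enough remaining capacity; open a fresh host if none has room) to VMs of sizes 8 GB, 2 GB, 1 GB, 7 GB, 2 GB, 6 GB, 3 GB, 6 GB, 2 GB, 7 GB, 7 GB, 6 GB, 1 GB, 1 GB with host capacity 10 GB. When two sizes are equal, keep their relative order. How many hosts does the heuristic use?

Sorted descending: 8, 7, 7, 7, 6, 6, 6, 3, 2, 2, 2, 1, 1, 1.
  8 → host 1 (new)  [load 8/10]
  7 → host 2 (new)  [load 7/10]
  7 → host 3 (new)  [load 7/10]
  7 → host 4 (new)  [load 7/10]
  6 → host 5 (new)  [load 6/10]
  6 → host 6 (new)  [load 6/10]
  6 → host 7 (new)  [load 6/10]
  3 → host 2  [load 10/10]
  2 → host 1  [load 10/10]
  2 → host 3  [load 9/10]
  2 → host 4  [load 9/10]
  1 → host 3  [load 10/10]
  1 → host 4  [load 10/10]
  1 → host 5  [load 7/10]
7 hosts opened.

7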